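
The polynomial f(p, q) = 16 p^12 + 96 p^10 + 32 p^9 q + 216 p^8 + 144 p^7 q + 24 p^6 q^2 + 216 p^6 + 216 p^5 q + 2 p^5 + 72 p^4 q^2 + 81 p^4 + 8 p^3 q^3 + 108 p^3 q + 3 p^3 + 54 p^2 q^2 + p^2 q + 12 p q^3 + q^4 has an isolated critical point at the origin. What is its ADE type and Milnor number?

The Hessian of f at 0 has rank 0. Corank 2; j^3 = p^2*(3*p + q) has shape L^2 M (L != M), so D-series; mu = 5 gives D_5.

Type D5, Milnor number mu = 5.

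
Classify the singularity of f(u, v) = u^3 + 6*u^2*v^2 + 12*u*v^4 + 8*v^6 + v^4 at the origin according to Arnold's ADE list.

The Hessian of f at 0 has rank 0. Corank 2; j^3 = u^3 is a perfect cube, so E-series; the 4-jet and mu = 6 give E_6.

E_6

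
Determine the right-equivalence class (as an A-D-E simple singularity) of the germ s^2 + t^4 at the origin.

A_{3}

The Hessian of f at 0 is [[2, 0], [0, 0]] with rank 1, so corank 1. A Groebner basis of the Jacobian ideal J(f) in C{s,t} is {t^3, s}; counting standard monomials gives mu = 3. Corank 1: A-series; mu = 3 gives A_3.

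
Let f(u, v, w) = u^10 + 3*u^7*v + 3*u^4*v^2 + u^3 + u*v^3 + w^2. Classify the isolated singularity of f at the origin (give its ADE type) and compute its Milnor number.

Type E7, Milnor number mu = 7.

The Hessian of f at 0 is [[0, 0, 0], [0, 0, 0], [0, 0, 2]] with rank 1, so corank 2. A Groebner basis of the Jacobian ideal J(f) in C{u,v,w} is {u^3, u*v^2, 3*u^2 + v^3, w}; counting standard monomials gives mu = 7. Corank 2; j^3 = u^3 is a perfect cube, so E-series; the 4-jet and mu = 7 give E_7.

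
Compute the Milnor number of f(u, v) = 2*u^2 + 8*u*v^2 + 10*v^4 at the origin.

3

The Hessian of f at 0 is [[4, 0], [0, 0]] with rank 1, so corank 1. A Groebner basis of the Jacobian ideal J(f) in C{u,v} is {u^2, u*v, u/2 + v^2}; counting standard monomials gives mu = 3. Corank 1: A-series; mu = 3 gives A_3.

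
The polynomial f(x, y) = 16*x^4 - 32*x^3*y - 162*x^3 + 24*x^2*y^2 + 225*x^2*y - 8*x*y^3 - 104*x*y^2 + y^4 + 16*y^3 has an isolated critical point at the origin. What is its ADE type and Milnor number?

Type D5, Milnor number mu = 5.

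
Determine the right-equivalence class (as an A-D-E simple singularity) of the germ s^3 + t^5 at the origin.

The Hessian of f at 0 has rank 0. Corank 2; j^3 = s^3 is a perfect cube, so E-series; the 5-jet and mu = 8 give E_8.

E8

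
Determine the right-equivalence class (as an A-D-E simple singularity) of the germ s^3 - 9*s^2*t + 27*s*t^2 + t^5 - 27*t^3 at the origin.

The Hessian of f at 0 has rank 0. Corank 2; j^3 = (s - 3*t)^3 is a perfect cube, so E-series; the 5-jet and mu = 8 give E_8.

E_{8}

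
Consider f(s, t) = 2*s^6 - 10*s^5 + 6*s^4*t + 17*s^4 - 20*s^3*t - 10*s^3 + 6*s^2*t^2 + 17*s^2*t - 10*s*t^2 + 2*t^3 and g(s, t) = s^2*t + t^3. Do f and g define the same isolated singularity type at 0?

The Hessian of f at 0 has rank 0. Corank 2; j^3 = -(2*s - t)*(5*s^2 - 6*s*t + 2*t^2) splits into three distinct lines over C (the quadratic factor has nonzero discriminant), so D_4. The Hessian of g at 0 has rank 0. Corank 2; j^3 = t*(s^2 + t^2) splits into three distinct lines over C (the quadratic factor has nonzero discriminant), so D_4. Both have type D_4, hence right-equivalent.

Yes.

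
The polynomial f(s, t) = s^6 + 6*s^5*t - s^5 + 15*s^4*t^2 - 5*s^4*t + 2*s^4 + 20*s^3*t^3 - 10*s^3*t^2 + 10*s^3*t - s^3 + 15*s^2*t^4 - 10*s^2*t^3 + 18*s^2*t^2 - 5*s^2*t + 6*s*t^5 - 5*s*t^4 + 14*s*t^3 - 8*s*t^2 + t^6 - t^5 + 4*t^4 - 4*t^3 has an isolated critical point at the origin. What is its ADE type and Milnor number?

Type D_{7}, Milnor number mu = 7.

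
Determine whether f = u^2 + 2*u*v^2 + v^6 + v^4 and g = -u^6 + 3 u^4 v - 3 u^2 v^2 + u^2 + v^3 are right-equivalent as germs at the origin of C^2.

No.

The Hessian of f at 0 has rank 1. Corank 1: A-series; mu = 5 gives A_5. The Hessian of g at 0 has rank 1. Corank 1: A-series; mu = 2 gives A_2. f is A_5 but g is A_2, hence not right-equivalent.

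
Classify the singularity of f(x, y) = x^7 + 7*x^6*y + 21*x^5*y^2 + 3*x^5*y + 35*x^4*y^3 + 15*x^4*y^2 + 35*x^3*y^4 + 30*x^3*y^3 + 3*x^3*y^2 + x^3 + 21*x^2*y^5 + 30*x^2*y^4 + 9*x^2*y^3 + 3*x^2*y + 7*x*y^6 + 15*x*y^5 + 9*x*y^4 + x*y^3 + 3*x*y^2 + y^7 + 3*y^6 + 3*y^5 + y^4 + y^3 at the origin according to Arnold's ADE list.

The Hessian of f at 0 is [[0, 0], [0, 0]] with rank 0, so corank 2. A Groebner basis of the Jacobian ideal J(f) in C{x,y} is {x^3 + 3*x^2*y + 6*x^2 + 12*x*y + 6*y^2, -3*x^2 + x*y^2 - 6*x*y - 3*y^2, 3*x^2 + 6*x*y + y^3 + 3*y^2}; counting standard monomials gives mu = 7. Corank 2; j^3 = (x + y)^3 is a perfect cube, so E-series; the 4-jet and mu = 7 give E_7.

E_7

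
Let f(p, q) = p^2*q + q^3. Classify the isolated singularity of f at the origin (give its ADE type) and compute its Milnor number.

The Hessian of f at 0 is [[0, 0], [0, 0]] with rank 0, so corank 2. A Groebner basis of the Jacobian ideal J(f) in C{p,q} is {q^3, p^2 + 3*q^2, p*q}; counting standard monomials gives mu = 4. Corank 2; j^3 = q*(p^2 + q^2) splits into three distinct lines over C (the quadratic factor has nonzero discriminant), so D_4.

Type D_{4}, Milnor number mu = 4.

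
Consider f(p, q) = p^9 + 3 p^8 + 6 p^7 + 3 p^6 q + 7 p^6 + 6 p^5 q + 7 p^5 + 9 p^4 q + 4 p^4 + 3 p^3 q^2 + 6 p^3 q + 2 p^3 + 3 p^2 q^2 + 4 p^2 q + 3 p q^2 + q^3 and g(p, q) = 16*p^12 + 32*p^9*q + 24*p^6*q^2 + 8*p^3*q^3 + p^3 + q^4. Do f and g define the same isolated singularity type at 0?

The Hessian of f at 0 has rank 0. Corank 2; j^3 = (p + q)*(2*p^2 + 2*p*q + q^2) splits into three distinct lines over C (the quadratic factor has nonzero discriminant), so D_4. The Hessian of g at 0 has rank 0. Corank 2; j^3 = p^3 is a perfect cube, so E-series; the 4-jet and mu = 6 give E_6. f is D_4 but g is E_6, hence not right-equivalent.

No.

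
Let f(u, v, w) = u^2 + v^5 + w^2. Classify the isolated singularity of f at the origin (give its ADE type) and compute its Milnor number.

Type A_4, Milnor number mu = 4.

The Hessian of f at 0 is [[2, 0, 0], [0, 0, 0], [0, 0, 2]] with rank 2, so corank 1. A Groebner basis of the Jacobian ideal J(f) in C{u,v,w} is {v^4, u, w}; counting standard monomials gives mu = 4. Corank 1: A-series; mu = 4 gives A_4.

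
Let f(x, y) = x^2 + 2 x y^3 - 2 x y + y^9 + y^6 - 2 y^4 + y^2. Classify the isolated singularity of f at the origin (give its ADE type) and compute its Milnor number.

Type A_8, Milnor number mu = 8.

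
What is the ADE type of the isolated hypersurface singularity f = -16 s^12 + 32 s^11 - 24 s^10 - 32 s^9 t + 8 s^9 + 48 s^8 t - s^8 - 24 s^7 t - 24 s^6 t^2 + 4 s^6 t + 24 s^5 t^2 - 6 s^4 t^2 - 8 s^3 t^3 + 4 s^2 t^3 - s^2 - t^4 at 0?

A_{3}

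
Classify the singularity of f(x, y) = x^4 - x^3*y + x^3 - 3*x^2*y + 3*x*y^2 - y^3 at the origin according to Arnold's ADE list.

The Hessian of f at 0 has rank 0. Corank 2; j^3 = (x - y)^3 is a perfect cube, so E-series; the 4-jet and mu = 7 give E_7.

E_7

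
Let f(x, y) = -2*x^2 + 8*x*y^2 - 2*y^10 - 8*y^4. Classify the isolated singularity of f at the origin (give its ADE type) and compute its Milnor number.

Type A_{9}, Milnor number mu = 9.

The Hessian of f at 0 has rank 1. Corank 1: A-series; mu = 9 gives A_9.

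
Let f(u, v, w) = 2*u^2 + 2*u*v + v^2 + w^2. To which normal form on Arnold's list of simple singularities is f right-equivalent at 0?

A1

The Hessian of f at 0 has rank 3. Corank 0: nondegenerate Morse point, so A_1.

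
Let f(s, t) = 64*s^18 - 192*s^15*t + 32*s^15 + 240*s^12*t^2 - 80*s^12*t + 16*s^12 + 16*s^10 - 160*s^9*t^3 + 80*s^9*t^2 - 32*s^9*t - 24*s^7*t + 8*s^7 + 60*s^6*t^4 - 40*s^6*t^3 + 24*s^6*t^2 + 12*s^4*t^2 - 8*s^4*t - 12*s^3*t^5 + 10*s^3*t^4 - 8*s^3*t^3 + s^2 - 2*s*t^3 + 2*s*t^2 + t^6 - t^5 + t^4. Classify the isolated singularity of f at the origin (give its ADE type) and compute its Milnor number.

Type A_{4}, Milnor number mu = 4.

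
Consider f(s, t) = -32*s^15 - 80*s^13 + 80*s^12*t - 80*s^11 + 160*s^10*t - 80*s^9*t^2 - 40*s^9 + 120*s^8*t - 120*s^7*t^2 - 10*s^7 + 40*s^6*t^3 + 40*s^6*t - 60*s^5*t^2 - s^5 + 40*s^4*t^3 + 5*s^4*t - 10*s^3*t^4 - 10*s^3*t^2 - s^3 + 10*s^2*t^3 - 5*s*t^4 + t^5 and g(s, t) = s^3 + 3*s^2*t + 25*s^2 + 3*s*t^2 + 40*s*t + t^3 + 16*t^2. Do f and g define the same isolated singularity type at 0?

No.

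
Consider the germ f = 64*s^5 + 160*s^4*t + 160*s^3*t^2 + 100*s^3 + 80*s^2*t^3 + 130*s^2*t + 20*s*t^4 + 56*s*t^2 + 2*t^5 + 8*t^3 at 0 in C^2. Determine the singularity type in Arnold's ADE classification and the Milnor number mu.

Type D_{6}, Milnor number mu = 6.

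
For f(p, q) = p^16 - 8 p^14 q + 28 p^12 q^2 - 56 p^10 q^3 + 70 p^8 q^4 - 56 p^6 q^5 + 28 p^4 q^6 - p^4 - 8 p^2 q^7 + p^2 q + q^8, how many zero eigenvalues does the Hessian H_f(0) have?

2

The Hessian at 0 is [[0, 0], [0, 0]] of rank 0; hence corank 2.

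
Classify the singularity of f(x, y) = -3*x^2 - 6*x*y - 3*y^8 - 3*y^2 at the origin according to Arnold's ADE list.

A_{7}

The Hessian of f at 0 is [[-6, -6], [-6, -6]] with rank 1, so corank 1. A Groebner basis of the Jacobian ideal J(f) in C{x,y} is {y^7, x + y}; counting standard monomials gives mu = 7. Corank 1: A-series; mu = 7 gives A_7.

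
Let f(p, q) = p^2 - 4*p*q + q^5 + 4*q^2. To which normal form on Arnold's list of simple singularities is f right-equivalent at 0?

The Hessian of f at 0 is [[2, -4], [-4, 8]] with rank 1, so corank 1. A Groebner basis of the Jacobian ideal J(f) in C{p,q} is {q^4, p - 2*q}; counting standard monomials gives mu = 4. Corank 1: A-series; mu = 4 gives A_4.

A_4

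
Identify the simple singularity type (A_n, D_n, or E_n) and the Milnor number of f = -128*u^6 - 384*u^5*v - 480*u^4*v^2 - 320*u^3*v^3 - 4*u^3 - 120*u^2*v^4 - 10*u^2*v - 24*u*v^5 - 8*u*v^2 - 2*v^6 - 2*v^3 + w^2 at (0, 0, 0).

Type D7, Milnor number mu = 7.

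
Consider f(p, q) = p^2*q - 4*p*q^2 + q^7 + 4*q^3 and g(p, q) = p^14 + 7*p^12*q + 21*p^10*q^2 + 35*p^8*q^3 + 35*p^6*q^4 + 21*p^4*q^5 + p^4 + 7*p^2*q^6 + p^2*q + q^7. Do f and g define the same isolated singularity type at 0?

Yes.

The Hessian of f at 0 is [[0, 0], [0, 0]] with rank 0, so corank 2. A Groebner basis of the Jacobian ideal J(f) in C{p,q} is {p^2/7 + q^6 - 4*q^2/7, p^3 - 8*q^3, p*q - 2*q^2}; counting standard monomials gives mu = 8. Corank 2; j^3 = q*(p - 2*q)^2 has shape L^2 M (L != M), so D-series; mu = 8 gives D_8. The Hessian of g at 0 is [[0, 0], [0, 0]] with rank 0, so corank 2. A Groebner basis of the Jacobian ideal J(g) in C{p,q} is {p^2/7 + q^6, p^3, p*q}; counting standard monomials gives mu = 8. Corank 2; j^3 = p^2*q has shape L^2 M (L != M), so D-series; mu = 8 gives D_8. Both have type D_8, hence right-equivalent.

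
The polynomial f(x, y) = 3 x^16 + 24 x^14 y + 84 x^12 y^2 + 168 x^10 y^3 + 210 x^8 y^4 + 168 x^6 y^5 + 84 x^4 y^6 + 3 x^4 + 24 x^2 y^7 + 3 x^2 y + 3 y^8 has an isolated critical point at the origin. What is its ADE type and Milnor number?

The Hessian of f at 0 is [[0, 0], [0, 0]] with rank 0, so corank 2. A Groebner basis of the Jacobian ideal J(f) in C{x,y} is {x^2/8 + y^7, x^3, x*y}; counting standard monomials gives mu = 9. Corank 2; j^3 = 3*x^2*y has shape L^2 M (L != M), so D-series; mu = 9 gives D_9.

Type D9, Milnor number mu = 9.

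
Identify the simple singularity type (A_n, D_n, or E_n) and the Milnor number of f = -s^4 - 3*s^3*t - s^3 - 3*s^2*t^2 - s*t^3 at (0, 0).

Type E7, Milnor number mu = 7.

The Hessian of f at 0 has rank 0. Corank 2; j^3 = -s^3 is a perfect cube, so E-series; the 4-jet and mu = 7 give E_7.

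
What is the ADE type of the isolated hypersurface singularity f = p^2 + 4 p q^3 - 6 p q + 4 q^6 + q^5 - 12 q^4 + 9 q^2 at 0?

The Hessian of f at 0 is [[2, -6], [-6, 18]] with rank 1, so corank 1. A Groebner basis of the Jacobian ideal J(f) in C{p,q} is {p/2 + q^3 - 3*q/2, p^2 - 9*q^2, p*q - 3*q^2}; counting standard monomials gives mu = 4. Corank 1: A-series; mu = 4 gives A_4.

A_4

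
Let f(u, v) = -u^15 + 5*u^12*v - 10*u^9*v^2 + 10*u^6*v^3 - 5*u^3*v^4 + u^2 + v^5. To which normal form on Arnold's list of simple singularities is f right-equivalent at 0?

A4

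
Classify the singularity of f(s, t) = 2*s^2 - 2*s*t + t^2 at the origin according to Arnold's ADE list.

The Hessian of f at 0 has rank 2. Corank 0: nondegenerate Morse point, so A_1.

A_{1}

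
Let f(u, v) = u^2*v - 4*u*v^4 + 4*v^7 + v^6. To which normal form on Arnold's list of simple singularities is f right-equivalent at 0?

D7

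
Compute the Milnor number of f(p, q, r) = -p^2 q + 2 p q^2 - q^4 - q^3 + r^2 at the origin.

The Hessian of f at 0 is [[0, 0, 0], [0, 0, 0], [0, 0, 2]] with rank 1, so corank 2. A Groebner basis of the Jacobian ideal J(f) in C{p,q,r} is {p^3 + p^2/4 - q^2/4, p^2/4 + q^3 - q^2/4, p*q - q^2, r}; counting standard monomials gives mu = 5. Corank 2; j^3 = -q*(p - q)^2 has shape L^2 M (L != M), so D-series; mu = 5 gives D_5.

5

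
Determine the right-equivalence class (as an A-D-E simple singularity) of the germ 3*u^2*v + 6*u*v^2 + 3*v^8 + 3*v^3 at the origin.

The Hessian of f at 0 has rank 0. Corank 2; j^3 = 3*v*(u + v)^2 has shape L^2 M (L != M), so D-series; mu = 9 gives D_9.

D_{9}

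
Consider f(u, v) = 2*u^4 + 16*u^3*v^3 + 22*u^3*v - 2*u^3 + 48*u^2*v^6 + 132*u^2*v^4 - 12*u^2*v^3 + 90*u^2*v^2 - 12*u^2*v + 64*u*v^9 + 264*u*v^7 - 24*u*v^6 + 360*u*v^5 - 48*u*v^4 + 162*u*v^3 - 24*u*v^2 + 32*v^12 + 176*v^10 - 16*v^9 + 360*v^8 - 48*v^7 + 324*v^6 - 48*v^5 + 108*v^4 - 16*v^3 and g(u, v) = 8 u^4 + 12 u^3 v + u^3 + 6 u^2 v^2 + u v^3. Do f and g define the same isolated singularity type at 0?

Yes.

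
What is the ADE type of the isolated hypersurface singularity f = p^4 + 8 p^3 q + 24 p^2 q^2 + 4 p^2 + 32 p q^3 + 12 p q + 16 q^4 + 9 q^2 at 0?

A_{3}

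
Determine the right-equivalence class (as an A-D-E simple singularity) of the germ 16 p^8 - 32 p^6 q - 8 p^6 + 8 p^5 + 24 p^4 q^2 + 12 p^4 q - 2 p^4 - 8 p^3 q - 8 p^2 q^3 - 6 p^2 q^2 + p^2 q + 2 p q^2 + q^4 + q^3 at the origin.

D_5

The Hessian of f at 0 has rank 0. Corank 2; j^3 = q*(p + q)^2 has shape L^2 M (L != M), so D-series; mu = 5 gives D_5.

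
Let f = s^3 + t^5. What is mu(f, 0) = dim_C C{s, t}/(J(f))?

8

The Hessian of f at 0 is [[0, 0], [0, 0]] with rank 0, so corank 2. A Groebner basis of the Jacobian ideal J(f) in C{s,t} is {t^4, s^2}; counting standard monomials gives mu = 8. Corank 2; j^3 = s^3 is a perfect cube, so E-series; the 5-jet and mu = 8 give E_8.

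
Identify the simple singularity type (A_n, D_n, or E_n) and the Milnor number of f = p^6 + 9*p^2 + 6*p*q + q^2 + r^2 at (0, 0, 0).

Type A_{5}, Milnor number mu = 5.

The Hessian of f at 0 has rank 2. Corank 1: A-series; mu = 5 gives A_5.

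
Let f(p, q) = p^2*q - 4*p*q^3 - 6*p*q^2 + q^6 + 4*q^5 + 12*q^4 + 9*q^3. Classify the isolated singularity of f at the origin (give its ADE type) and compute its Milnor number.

The Hessian of f at 0 has rank 0. Corank 2; j^3 = q*(p - 3*q)^2 has shape L^2 M (L != M), so D-series; mu = 7 gives D_7.

Type D7, Milnor number mu = 7.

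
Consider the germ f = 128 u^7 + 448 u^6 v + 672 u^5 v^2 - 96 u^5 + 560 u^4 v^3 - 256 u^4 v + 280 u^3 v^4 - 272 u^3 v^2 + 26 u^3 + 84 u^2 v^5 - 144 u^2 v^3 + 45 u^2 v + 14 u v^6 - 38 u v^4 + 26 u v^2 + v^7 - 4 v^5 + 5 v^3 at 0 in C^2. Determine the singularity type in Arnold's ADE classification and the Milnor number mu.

The Hessian of f at 0 has rank 0. Corank 2; j^3 = (2*u + v)*(13*u^2 + 16*u*v + 5*v^2) splits into three distinct lines over C (the quadratic factor has nonzero discriminant), so D_4.

Type D_4, Milnor number mu = 4.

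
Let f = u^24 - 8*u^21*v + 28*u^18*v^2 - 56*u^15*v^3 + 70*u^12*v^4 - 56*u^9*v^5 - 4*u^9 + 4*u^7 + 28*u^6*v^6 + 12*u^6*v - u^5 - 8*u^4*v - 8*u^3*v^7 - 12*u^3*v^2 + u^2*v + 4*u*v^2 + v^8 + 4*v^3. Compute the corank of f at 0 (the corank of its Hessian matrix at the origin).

2

Hessian at 0 has rank 0.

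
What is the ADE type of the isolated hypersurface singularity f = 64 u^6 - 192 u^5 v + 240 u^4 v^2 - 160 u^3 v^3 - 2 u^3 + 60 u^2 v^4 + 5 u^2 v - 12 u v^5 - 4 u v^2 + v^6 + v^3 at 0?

D_{7}

The Hessian of f at 0 has rank 0. Corank 2; j^3 = -(u - v)^2*(2*u - v) has shape L^2 M (L != M), so D-series; mu = 7 gives D_7.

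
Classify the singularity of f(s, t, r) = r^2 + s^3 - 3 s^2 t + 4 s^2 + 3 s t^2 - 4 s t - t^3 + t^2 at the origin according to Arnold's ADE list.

A_2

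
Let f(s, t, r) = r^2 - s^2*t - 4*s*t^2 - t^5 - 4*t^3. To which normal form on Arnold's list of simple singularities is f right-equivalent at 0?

The Hessian of f at 0 has rank 1. Corank 2; j^3 = -t*(s + 2*t)^2 has shape L^2 M (L != M), so D-series; mu = 6 gives D_6.

D_6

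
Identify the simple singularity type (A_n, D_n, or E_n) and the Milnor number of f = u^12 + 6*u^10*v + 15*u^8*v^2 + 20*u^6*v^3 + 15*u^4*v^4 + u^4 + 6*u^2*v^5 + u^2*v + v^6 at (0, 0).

The Hessian of f at 0 has rank 0. Corank 2; j^3 = u^2*v has shape L^2 M (L != M), so D-series; mu = 7 gives D_7.

Type D_7, Milnor number mu = 7.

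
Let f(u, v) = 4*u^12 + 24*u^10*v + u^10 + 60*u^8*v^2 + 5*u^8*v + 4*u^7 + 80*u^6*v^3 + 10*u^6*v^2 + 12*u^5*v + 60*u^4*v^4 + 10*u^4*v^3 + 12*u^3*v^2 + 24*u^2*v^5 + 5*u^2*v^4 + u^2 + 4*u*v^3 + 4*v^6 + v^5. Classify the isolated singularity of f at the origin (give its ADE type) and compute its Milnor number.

The Hessian of f at 0 has rank 1. Corank 1: A-series; mu = 4 gives A_4.

Type A_4, Milnor number mu = 4.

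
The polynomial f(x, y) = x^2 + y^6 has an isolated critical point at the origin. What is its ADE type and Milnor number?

The Hessian of f at 0 is [[2, 0], [0, 0]] with rank 1, so corank 1. A Groebner basis of the Jacobian ideal J(f) in C{x,y} is {y^5, x}; counting standard monomials gives mu = 5. Corank 1: A-series; mu = 5 gives A_5.

Type A5, Milnor number mu = 5.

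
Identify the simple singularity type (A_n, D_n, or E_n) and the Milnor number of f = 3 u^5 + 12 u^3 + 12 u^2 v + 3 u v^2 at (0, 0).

The Hessian of f at 0 is [[0, 0], [0, 0]] with rank 0, so corank 2. A Groebner basis of the Jacobian ideal J(f) in C{u,v} is {32*u*v/5 + v^4 + 16*v^2/5, u*v^2 + v^3/2, u^2 + u*v/2}; counting standard monomials gives mu = 6. Corank 2; j^3 = 3*u*(2*u + v)^2 has shape L^2 M (L != M), so D-series; mu = 6 gives D_6.

Type D_{6}, Milnor number mu = 6.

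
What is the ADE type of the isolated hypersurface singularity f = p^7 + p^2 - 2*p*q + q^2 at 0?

The Hessian of f at 0 has rank 1. Corank 1: A-series; mu = 6 gives A_6.

A_6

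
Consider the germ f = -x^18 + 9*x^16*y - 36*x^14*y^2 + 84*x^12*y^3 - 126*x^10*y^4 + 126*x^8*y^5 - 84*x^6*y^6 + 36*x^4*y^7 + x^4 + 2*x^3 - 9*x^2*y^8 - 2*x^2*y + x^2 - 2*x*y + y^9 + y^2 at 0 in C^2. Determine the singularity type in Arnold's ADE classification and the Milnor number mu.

The Hessian of f at 0 has rank 1. Corank 1: A-series; mu = 8 gives A_8.

Type A8, Milnor number mu = 8.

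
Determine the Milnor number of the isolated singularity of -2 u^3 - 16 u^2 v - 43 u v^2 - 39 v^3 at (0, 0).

The Hessian of f at 0 has rank 0. Corank 2; j^3 = -(u + 3*v)*(2*u^2 + 10*u*v + 13*v^2) splits into three distinct lines over C (the quadratic factor has nonzero discriminant), so D_4.

4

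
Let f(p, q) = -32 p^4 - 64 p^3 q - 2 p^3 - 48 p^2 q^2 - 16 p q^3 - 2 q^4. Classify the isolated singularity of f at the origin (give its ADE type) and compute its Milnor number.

Type E_6, Milnor number mu = 6.

The Hessian of f at 0 has rank 0. Corank 2; j^3 = -2*p^3 is a perfect cube, so E-series; the 4-jet and mu = 6 give E_6.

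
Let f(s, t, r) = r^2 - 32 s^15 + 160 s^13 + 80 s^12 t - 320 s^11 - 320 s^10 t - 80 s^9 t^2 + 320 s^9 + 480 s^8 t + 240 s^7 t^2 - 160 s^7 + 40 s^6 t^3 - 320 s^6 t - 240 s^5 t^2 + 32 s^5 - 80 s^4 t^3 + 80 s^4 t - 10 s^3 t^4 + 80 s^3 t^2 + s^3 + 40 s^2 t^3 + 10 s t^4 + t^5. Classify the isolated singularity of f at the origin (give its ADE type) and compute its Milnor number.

The Hessian of f at 0 has rank 1. Corank 2; j^3 = s^3 is a perfect cube, so E-series; the 5-jet and mu = 8 give E_8.

Type E_8, Milnor number mu = 8.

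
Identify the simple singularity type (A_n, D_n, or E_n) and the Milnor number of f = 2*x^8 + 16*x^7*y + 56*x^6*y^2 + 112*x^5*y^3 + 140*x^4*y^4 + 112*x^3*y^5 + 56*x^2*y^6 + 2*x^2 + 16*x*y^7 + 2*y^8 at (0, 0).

Type A_{7}, Milnor number mu = 7.

The Hessian of f at 0 has rank 1. Corank 1: A-series; mu = 7 gives A_7.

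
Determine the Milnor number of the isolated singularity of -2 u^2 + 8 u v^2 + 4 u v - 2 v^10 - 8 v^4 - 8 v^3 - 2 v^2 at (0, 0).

9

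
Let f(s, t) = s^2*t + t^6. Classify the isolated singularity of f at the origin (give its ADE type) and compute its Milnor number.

Type D7, Milnor number mu = 7.

The Hessian of f at 0 is [[0, 0], [0, 0]] with rank 0, so corank 2. A Groebner basis of the Jacobian ideal J(f) in C{s,t} is {s^2/6 + t^5, s^3, s*t}; counting standard monomials gives mu = 7. Corank 2; j^3 = s^2*t has shape L^2 M (L != M), so D-series; mu = 7 gives D_7.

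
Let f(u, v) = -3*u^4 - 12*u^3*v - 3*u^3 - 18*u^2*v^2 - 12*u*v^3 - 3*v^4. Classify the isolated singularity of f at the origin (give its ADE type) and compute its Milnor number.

Type E_6, Milnor number mu = 6.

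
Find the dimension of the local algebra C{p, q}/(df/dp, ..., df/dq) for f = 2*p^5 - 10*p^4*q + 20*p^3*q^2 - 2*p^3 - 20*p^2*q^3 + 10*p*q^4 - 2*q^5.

8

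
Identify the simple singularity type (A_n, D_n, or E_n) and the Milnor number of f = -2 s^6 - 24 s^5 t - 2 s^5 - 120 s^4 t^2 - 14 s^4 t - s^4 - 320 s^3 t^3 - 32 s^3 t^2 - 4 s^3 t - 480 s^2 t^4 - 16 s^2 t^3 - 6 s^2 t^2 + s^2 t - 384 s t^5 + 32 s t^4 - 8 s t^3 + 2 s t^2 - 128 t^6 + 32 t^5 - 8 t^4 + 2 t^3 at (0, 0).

Type D_4, Milnor number mu = 4.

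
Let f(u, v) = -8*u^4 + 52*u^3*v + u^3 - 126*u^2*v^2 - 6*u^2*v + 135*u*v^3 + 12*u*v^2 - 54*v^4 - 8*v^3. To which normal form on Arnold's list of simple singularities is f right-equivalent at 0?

E7

The Hessian of f at 0 is [[0, 0], [0, 0]] with rank 0, so corank 2. A Groebner basis of the Jacobian ideal J(f) in C{u,v} is {3*u^2/4 - 3*u*v + v^4 - v^3/4 + 3*v^2, u^3 - 21*u^2/2 + 42*u*v - 9*v^3/2 - 42*v^2, u^2*v - 15*u^2/4 + 15*u*v - 11*v^3/4 - 15*v^2, -u^2 + u*v^2 + 4*u*v - 5*v^3/3 - 4*v^2}; counting standard monomials gives mu = 7. Corank 2; j^3 = (u - 2*v)^3 is a perfect cube, so E-series; the 4-jet and mu = 7 give E_7.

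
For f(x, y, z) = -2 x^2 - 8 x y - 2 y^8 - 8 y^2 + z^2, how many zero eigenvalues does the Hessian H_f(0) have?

1

Hessian at 0 has rank 2.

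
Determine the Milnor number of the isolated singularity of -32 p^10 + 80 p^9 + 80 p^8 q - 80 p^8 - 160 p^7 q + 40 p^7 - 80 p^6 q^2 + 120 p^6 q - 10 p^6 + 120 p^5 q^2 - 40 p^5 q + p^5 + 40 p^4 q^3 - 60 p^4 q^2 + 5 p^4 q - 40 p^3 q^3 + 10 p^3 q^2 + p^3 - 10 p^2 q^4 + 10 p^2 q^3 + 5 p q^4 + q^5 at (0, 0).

The Hessian of f at 0 is [[0, 0], [0, 0]] with rank 0, so corank 2. A Groebner basis of the Jacobian ideal J(f) in C{p,q} is {q^5, p*q^3 + q^4/4, p^2}; counting standard monomials gives mu = 8. Corank 2; j^3 = p^3 is a perfect cube, so E-series; the 5-jet and mu = 8 give E_8.

8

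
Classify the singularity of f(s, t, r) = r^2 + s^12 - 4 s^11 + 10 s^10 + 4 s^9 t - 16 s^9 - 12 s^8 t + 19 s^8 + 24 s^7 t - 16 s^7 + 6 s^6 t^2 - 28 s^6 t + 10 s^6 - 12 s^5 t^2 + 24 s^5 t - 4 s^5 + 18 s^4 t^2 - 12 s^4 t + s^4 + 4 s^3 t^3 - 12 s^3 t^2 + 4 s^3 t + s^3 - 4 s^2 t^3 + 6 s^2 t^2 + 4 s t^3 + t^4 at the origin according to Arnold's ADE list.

The Hessian of f at 0 is [[0, 0, 0], [0, 0, 0], [0, 0, 2]] with rank 1, so corank 2. A Groebner basis of the Jacobian ideal J(f) in C{s,t,r} is {t^4, s*t^2 + t^3/3, s^2, r}; counting standard monomials gives mu = 6. Corank 2; j^3 = s^3 is a perfect cube, so E-series; the 4-jet and mu = 6 give E_6.

E6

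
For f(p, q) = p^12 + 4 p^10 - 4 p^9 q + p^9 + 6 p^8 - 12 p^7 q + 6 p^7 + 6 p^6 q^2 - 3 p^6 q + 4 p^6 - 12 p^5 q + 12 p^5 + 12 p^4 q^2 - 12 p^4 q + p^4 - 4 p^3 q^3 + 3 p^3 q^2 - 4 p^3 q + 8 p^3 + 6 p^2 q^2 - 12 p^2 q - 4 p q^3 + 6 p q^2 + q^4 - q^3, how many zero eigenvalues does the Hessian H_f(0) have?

2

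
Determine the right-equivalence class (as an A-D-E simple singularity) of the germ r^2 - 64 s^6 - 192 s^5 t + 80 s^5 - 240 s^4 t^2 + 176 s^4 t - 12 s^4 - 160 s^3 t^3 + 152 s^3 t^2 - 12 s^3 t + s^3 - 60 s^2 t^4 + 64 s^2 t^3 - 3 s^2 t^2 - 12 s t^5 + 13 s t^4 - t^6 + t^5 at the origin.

E_8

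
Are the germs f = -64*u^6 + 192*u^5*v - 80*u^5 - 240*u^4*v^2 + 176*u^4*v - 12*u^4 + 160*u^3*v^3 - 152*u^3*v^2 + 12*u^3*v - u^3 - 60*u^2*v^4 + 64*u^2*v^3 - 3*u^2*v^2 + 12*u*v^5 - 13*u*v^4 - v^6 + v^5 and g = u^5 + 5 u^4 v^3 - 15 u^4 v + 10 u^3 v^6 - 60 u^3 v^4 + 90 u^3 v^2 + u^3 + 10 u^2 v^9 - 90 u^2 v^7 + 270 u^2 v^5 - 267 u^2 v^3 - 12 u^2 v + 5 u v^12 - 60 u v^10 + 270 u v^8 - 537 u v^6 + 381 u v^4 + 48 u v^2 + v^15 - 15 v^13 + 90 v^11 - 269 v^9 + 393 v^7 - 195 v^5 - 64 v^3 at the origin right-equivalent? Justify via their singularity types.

Yes.

The Hessian of f at 0 has rank 0. Corank 2; j^3 = -u^3 is a perfect cube, so E-series; the 5-jet and mu = 8 give E_8. The Hessian of g at 0 has rank 0. Corank 2; j^3 = (u - 4*v)^3 is a perfect cube, so E-series; the 5-jet and mu = 8 give E_8. Both have type E_8, hence right-equivalent.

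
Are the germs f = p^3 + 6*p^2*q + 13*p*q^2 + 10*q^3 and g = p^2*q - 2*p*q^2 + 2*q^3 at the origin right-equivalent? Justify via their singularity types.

The Hessian of f at 0 has rank 0. Corank 2; j^3 = (p + 2*q)*(p^2 + 4*p*q + 5*q^2) splits into three distinct lines over C (the quadratic factor has nonzero discriminant), so D_4. The Hessian of g at 0 has rank 0. Corank 2; j^3 = q*(p^2 - 2*p*q + 2*q^2) splits into three distinct lines over C (the quadratic factor has nonzero discriminant), so D_4. Both have type D_4, hence right-equivalent.

Yes.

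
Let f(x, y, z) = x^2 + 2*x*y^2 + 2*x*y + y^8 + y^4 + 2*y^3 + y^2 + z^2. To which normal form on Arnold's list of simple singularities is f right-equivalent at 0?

A_{7}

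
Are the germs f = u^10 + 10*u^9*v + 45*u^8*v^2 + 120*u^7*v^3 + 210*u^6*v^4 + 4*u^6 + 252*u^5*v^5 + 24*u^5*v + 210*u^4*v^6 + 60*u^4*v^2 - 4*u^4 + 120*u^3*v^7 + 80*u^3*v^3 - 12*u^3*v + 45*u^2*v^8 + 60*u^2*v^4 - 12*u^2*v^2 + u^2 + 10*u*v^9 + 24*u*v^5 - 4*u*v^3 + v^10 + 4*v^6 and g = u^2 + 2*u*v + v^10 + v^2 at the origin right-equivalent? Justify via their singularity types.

Yes.

The Hessian of f at 0 has rank 1. Corank 1: A-series; mu = 9 gives A_9. The Hessian of g at 0 has rank 1. Corank 1: A-series; mu = 9 gives A_9. Both have type A_9, hence right-equivalent.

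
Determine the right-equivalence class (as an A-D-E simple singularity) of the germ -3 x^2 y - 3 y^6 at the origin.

D_7

The Hessian of f at 0 is [[0, 0], [0, 0]] with rank 0, so corank 2. A Groebner basis of the Jacobian ideal J(f) in C{x,y} is {x^2/6 + y^5, x^3, x*y}; counting standard monomials gives mu = 7. Corank 2; j^3 = -3*x^2*y has shape L^2 M (L != M), so D-series; mu = 7 gives D_7.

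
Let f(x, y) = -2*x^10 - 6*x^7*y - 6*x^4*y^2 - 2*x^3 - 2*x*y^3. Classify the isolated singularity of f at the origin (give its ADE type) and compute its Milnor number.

Type E_{7}, Milnor number mu = 7.

The Hessian of f at 0 has rank 0. Corank 2; j^3 = -2*x^3 is a perfect cube, so E-series; the 4-jet and mu = 7 give E_7.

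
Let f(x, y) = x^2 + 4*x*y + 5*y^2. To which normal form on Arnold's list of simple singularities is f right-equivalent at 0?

A_1

The Hessian of f at 0 is [[2, 4], [4, 10]] with rank 2, so corank 0. A Groebner basis of the Jacobian ideal J(f) in C{x,y} is {x, y}; counting standard monomials gives mu = 1. Corank 0: nondegenerate Morse point, so A_1.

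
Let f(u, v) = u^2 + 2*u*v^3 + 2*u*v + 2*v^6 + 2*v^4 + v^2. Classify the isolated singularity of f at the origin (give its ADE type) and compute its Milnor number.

The Hessian of f at 0 is [[2, 2], [2, 2]] with rank 1, so corank 1. A Groebner basis of the Jacobian ideal J(f) in C{u,v} is {u*v^2 - u - v, u + v^3 + v, u^2 + 2*u*v + v^2}; counting standard monomials gives mu = 5. Corank 1: A-series; mu = 5 gives A_5.

Type A_5, Milnor number mu = 5.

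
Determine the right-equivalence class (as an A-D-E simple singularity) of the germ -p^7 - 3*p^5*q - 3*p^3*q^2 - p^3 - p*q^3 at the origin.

E_7

The Hessian of f at 0 is [[0, 0], [0, 0]] with rank 0, so corank 2. A Groebner basis of the Jacobian ideal J(f) in C{p,q} is {p^3, p*q^2, 3*p^2 + q^3}; counting standard monomials gives mu = 7. Corank 2; j^3 = -p^3 is a perfect cube, so E-series; the 4-jet and mu = 7 give E_7.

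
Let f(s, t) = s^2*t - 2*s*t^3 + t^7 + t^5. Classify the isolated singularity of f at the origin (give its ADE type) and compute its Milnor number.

The Hessian of f at 0 has rank 0. Corank 2; j^3 = s^2*t has shape L^2 M (L != M), so D-series; mu = 8 gives D_8.

Type D_{8}, Milnor number mu = 8.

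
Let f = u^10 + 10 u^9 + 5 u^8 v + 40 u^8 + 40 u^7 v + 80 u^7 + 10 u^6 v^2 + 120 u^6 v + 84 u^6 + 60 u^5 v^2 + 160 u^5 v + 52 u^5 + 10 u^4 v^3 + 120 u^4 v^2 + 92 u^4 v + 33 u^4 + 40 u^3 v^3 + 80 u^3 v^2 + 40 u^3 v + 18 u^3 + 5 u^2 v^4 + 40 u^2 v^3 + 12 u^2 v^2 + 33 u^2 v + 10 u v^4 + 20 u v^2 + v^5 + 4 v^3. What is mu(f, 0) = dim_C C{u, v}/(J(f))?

The Hessian of f at 0 has rank 0. Corank 2; j^3 = (2*u + v)*(3*u + 2*v)^2 has shape L^2 M (L != M), so D-series; mu = 6 gives D_6.

6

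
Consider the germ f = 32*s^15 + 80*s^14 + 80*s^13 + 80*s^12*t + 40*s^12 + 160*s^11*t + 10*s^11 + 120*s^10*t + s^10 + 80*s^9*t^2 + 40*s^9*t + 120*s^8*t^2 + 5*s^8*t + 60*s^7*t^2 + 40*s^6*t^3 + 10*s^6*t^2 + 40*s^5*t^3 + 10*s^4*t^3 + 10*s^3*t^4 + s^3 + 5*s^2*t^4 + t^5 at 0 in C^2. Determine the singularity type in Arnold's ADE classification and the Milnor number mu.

Type E8, Milnor number mu = 8.

The Hessian of f at 0 is [[0, 0], [0, 0]] with rank 0, so corank 2. A Groebner basis of the Jacobian ideal J(f) in C{s,t} is {t^4, s^2}; counting standard monomials gives mu = 8. Corank 2; j^3 = s^3 is a perfect cube, so E-series; the 5-jet and mu = 8 give E_8.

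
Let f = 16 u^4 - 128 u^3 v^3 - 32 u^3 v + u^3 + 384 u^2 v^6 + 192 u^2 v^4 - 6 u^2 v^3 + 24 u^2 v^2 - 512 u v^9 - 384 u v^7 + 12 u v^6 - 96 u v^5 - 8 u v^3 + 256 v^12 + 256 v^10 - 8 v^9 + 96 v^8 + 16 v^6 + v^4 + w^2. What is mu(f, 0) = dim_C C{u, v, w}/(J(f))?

6

The Hessian of f at 0 has rank 1. Corank 2; j^3 = u^3 is a perfect cube, so E-series; the 4-jet and mu = 6 give E_6.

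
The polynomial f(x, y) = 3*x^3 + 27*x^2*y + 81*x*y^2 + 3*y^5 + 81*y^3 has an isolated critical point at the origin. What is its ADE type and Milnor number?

Type E_8, Milnor number mu = 8.

The Hessian of f at 0 has rank 0. Corank 2; j^3 = 3*(x + 3*y)^3 is a perfect cube, so E-series; the 5-jet and mu = 8 give E_8.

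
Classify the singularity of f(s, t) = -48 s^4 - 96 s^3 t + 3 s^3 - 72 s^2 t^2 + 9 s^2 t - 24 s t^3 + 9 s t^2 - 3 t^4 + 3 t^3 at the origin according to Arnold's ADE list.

E_6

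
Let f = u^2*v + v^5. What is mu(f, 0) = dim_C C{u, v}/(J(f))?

6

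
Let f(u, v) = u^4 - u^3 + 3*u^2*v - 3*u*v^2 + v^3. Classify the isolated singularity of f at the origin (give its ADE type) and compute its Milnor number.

Type E_6, Milnor number mu = 6.

The Hessian of f at 0 has rank 0. Corank 2; j^3 = -(u - v)^3 is a perfect cube, so E-series; the 4-jet and mu = 6 give E_6.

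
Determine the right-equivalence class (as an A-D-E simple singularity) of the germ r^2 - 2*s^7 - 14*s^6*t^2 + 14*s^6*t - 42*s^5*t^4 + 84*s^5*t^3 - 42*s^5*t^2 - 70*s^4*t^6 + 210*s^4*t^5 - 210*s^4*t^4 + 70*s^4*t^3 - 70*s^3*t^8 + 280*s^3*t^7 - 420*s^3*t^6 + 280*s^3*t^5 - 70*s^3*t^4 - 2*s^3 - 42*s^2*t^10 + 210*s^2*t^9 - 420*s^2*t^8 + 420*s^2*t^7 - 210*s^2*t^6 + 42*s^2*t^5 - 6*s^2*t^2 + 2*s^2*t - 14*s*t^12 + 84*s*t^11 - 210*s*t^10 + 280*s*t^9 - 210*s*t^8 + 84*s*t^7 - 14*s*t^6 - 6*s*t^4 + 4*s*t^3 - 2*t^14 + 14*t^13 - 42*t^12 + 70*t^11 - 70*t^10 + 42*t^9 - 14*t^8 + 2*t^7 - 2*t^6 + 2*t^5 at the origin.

D_{8}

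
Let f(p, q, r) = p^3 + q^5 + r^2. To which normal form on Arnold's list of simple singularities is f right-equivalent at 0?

E_8

The Hessian of f at 0 has rank 1. Corank 2; j^3 = p^3 is a perfect cube, so E-series; the 5-jet and mu = 8 give E_8.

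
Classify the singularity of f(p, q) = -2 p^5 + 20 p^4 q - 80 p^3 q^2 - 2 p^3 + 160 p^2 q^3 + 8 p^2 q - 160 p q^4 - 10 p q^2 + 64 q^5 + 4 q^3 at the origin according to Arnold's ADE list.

D_6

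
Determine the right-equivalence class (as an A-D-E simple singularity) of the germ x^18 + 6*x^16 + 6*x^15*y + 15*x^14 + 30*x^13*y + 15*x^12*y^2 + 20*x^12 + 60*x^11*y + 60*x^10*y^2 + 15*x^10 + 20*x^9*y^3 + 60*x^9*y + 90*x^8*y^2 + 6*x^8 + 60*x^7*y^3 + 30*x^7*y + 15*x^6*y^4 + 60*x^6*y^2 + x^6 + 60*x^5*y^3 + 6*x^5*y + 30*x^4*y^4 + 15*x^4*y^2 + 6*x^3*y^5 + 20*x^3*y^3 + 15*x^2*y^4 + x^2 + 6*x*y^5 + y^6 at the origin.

A_{5}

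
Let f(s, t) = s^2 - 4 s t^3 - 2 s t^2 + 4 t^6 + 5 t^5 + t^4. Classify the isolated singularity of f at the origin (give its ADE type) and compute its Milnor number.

The Hessian of f at 0 is [[2, 0], [0, 0]] with rank 1, so corank 1. A Groebner basis of the Jacobian ideal J(f) in C{s,t} is {-s/2 + t^3 + t^2/2, s^2, s*t - s/2 + t^2/2}; counting standard monomials gives mu = 4. Corank 1: A-series; mu = 4 gives A_4.

Type A_4, Milnor number mu = 4.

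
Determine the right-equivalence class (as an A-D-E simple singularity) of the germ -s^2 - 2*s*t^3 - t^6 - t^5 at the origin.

The Hessian of f at 0 has rank 1. Corank 1: A-series; mu = 4 gives A_4.

A_{4}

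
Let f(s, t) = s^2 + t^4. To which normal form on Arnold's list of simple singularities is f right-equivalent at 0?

A_{3}

The Hessian of f at 0 has rank 1. Corank 1: A-series; mu = 3 gives A_3.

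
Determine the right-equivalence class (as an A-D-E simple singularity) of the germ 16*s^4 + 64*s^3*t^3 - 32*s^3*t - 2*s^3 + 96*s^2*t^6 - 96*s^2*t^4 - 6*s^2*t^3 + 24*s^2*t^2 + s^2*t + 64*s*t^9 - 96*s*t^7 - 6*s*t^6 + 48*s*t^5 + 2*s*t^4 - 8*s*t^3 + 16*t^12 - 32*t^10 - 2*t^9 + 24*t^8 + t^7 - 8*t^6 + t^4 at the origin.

D5

The Hessian of f at 0 has rank 0. Corank 2; j^3 = -s^2*(2*s - t) has shape L^2 M (L != M), so D-series; mu = 5 gives D_5.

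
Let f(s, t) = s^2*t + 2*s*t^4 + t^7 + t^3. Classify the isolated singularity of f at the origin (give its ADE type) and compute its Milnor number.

The Hessian of f at 0 has rank 0. Corank 2; j^3 = t*(s^2 + t^2) splits into three distinct lines over C (the quadratic factor has nonzero discriminant), so D_4.

Type D_4, Milnor number mu = 4.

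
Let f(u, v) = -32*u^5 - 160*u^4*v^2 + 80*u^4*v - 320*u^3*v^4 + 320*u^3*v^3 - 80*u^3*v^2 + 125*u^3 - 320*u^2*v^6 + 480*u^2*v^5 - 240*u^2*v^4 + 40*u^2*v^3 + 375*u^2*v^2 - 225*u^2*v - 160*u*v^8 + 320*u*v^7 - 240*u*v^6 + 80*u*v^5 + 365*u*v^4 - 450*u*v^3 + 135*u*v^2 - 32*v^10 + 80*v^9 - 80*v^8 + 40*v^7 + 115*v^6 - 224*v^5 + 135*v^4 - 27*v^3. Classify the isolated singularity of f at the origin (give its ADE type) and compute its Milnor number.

Type E_8, Milnor number mu = 8.

The Hessian of f at 0 has rank 0. Corank 2; j^3 = (5*u - 3*v)^3 is a perfect cube, so E-series; the 5-jet and mu = 8 give E_8.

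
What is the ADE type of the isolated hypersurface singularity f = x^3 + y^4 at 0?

The Hessian of f at 0 is [[0, 0], [0, 0]] with rank 0, so corank 2. A Groebner basis of the Jacobian ideal J(f) in C{x,y} is {y^3, x^2}; counting standard monomials gives mu = 6. Corank 2; j^3 = x^3 is a perfect cube, so E-series; the 4-jet and mu = 6 give E_6.

E_6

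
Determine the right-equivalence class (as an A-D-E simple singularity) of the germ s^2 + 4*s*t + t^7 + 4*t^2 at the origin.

The Hessian of f at 0 is [[2, 4], [4, 8]] with rank 1, so corank 1. A Groebner basis of the Jacobian ideal J(f) in C{s,t} is {t^6, s + 2*t}; counting standard monomials gives mu = 6. Corank 1: A-series; mu = 6 gives A_6.

A6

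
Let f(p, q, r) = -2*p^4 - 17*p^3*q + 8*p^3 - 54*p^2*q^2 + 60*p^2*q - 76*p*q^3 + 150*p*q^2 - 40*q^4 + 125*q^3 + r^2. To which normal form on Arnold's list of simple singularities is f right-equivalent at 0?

The Hessian of f at 0 is [[0, 0, 0], [0, 0, 0], [0, 0, 2]] with rank 1, so corank 2. A Groebner basis of the Jacobian ideal J(f) in C{p,q,r} is {768*p^2 + 3840*p*q + q^4 + 8*q^3 + 4800*q^2, p^3 - 540*p^2 - 2700*p*q + 10*q^3 - 3375*q^2, p^2*q + 152*p^2 + 760*p*q - 14*q^3/3 + 950*q^2, -32*p^2 + p*q^2 - 160*p*q + 13*q^3/6 - 200*q^2, r}; counting standard monomials gives mu = 7. Corank 2; j^3 = (2*p + 5*q)^3 is a perfect cube, so E-series; the 4-jet and mu = 7 give E_7.

E_{7}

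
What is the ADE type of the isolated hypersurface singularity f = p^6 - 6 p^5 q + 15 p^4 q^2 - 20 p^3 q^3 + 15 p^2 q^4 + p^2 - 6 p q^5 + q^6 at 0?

A_{5}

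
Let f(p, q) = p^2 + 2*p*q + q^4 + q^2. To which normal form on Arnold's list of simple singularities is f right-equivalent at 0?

A_3

The Hessian of f at 0 is [[2, 2], [2, 2]] with rank 1, so corank 1. A Groebner basis of the Jacobian ideal J(f) in C{p,q} is {q^3, p + q}; counting standard monomials gives mu = 3. Corank 1: A-series; mu = 3 gives A_3.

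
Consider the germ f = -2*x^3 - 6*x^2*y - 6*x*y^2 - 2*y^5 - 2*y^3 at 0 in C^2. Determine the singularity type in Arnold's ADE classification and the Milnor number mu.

The Hessian of f at 0 is [[0, 0], [0, 0]] with rank 0, so corank 2. A Groebner basis of the Jacobian ideal J(f) in C{x,y} is {y^4, x^2 + 2*x*y + y^2}; counting standard monomials gives mu = 8. Corank 2; j^3 = -2*(x + y)^3 is a perfect cube, so E-series; the 5-jet and mu = 8 give E_8.

Type E_8, Milnor number mu = 8.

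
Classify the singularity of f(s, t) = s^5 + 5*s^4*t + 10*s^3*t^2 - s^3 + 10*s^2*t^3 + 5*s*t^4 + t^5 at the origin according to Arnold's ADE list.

E_8

The Hessian of f at 0 has rank 0. Corank 2; j^3 = -s^3 is a perfect cube, so E-series; the 5-jet and mu = 8 give E_8.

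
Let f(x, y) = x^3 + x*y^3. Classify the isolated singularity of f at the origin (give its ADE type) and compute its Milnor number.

Type E7, Milnor number mu = 7.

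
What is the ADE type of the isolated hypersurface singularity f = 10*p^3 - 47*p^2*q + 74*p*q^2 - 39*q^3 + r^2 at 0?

The Hessian of f at 0 has rank 1. Corank 2; j^3 = (2*p - 3*q)*(5*p^2 - 16*p*q + 13*q^2) splits into three distinct lines over C (the quadratic factor has nonzero discriminant), so D_4.

D_{4}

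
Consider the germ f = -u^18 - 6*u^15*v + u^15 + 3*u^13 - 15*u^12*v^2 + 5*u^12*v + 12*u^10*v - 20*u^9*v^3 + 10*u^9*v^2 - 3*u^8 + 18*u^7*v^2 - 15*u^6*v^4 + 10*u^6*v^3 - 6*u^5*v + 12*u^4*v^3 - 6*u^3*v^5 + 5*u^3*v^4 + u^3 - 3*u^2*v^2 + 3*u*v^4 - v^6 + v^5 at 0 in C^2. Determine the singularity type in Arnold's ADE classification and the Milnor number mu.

The Hessian of f at 0 is [[0, 0], [0, 0]] with rank 0, so corank 2. A Groebner basis of the Jacobian ideal J(f) in C{u,v} is {v^4, u^3, -u^2/2 + u*v^2}; counting standard monomials gives mu = 8. Corank 2; j^3 = u^3 is a perfect cube, so E-series; the 5-jet and mu = 8 give E_8.

Type E8, Milnor number mu = 8.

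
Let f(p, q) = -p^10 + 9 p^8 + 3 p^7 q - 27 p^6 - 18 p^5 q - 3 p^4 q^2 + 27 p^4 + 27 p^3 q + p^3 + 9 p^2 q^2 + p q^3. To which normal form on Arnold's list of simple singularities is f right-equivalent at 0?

The Hessian of f at 0 has rank 0. Corank 2; j^3 = p^3 is a perfect cube, so E-series; the 4-jet and mu = 7 give E_7.

E7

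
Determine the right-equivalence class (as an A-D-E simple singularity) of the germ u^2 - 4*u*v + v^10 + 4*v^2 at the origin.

A_{9}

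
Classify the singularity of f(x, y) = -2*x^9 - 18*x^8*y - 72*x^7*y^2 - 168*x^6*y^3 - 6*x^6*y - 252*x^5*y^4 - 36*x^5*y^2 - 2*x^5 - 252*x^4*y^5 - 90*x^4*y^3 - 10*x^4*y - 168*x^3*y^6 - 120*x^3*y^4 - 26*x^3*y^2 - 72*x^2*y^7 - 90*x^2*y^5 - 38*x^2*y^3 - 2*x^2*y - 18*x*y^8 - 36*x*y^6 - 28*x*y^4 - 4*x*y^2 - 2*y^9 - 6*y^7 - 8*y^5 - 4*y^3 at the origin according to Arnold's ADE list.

D_4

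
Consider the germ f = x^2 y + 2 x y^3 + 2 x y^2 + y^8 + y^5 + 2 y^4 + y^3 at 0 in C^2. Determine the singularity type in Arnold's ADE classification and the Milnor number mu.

Type D_{9}, Milnor number mu = 9.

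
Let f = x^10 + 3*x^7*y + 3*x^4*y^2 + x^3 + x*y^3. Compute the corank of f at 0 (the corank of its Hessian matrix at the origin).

2

Hessian at 0 has rank 0.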